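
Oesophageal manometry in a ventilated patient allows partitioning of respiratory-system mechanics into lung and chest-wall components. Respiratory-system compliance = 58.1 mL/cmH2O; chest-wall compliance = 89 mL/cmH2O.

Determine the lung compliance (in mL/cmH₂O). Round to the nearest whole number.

167

1/CL = 1/Crs − 1/Ccw.
1/CL = 1/58.1 − 1/89 = 0.005976.
CL = 167.34 mL/cmH2O.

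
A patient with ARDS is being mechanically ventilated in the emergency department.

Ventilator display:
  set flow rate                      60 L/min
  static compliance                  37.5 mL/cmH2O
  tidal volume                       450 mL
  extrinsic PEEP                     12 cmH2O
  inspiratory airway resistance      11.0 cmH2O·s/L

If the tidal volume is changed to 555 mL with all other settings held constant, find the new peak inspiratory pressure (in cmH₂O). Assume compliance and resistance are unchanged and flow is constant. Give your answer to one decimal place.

37.8

Flow: 60 L/min ÷ 60 = 1 L/s.
PIP = Vt/C + R·V̇ + PEEP (constant-flow equation of motion).
Only the elastic term changes: ΔPIP = ΔVt / C = (555 − 450) / 37.5 = 2.8 cmH2O.
Original PIP = 450/37.5 + 11.0×1 + 12 = 35.0 cmH2O; new PIP = 35.0 + (2.8) = 37.8 cmH2O.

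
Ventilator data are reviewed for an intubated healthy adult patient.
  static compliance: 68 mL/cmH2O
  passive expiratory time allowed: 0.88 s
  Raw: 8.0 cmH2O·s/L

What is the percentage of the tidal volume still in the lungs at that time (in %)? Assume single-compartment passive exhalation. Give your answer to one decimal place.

19.8

τ = R × C = 8.0 × 68 mL/cmH2O = 8.0 × 0.068 L/cmH2O = 0.544 s.
Passive exhalation: V(t)/V₀ = e^(−t/τ) = e^(−0.88/0.544) = 0.1984.
Fraction remaining = 0.1984 → 19.84%.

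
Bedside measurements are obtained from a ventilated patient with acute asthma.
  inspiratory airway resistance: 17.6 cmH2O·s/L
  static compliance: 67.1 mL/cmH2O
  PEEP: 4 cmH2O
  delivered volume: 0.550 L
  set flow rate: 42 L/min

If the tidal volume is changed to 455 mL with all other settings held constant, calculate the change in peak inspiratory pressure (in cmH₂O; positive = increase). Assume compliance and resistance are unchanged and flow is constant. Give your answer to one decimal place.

PIP = Vt/C + R·V̇ + PEEP (constant-flow equation of motion).
Only the elastic term changes: ΔPIP = ΔVt / C = (455 − 550) / 67.1 = -1.416 cmH2O.

-1.4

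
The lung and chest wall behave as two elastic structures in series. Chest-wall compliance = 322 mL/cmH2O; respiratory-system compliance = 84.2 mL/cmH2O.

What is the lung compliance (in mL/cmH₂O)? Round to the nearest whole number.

114

1/CL = 1/Crs − 1/Ccw.
1/CL = 1/84.2 − 1/322 = 0.008771.
CL = 114.01 mL/cmH2O.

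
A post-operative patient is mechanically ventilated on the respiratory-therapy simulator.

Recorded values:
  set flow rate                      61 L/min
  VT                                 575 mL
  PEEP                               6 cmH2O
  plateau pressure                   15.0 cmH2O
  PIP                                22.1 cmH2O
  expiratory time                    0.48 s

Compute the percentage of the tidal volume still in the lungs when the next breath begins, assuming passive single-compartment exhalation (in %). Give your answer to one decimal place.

Flow: 61 L/min ÷ 60 = 1.0167 L/s.
R = (PIP − Pplat)/V̇ = (22.1 − 15.0) / 1.0167 = 7.1/1.0167 = 6.983 cmH2O·s/L.
C = Vt/(Pplat − PEEP) = 575.0 / (15.0 − 6) = 575.0/9.0 = 63.889 mL/cmH2O.
τ = R × C = 6.983 × 0.06389 L/cmH2O = 0.4461 s.
Fraction remaining at end-expiration = e^(−Te/τ) = e^(−0.48/0.4461) = 0.341 → 34.1%.

34.1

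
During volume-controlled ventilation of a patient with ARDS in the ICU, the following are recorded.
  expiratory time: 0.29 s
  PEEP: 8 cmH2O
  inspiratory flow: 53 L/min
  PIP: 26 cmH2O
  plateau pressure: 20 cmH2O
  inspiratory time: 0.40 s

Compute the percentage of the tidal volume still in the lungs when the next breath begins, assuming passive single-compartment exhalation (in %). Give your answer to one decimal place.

23.5

Flow: 53 L/min ÷ 60 = 0.8833 L/s.
Vt = flow × Ti = 0.8833 L/s × 0.40 s × 1000 mL/L = 353.32 mL.
R = (PIP − Pplat)/V̇ = (26 − 20) / 0.8833 = 6.0/0.8833 = 6.793 cmH2O·s/L.
C = Vt/(Pplat − PEEP) = 353.32 / (20 − 8) = 353.32/12.0 = 29.443 mL/cmH2O.
τ = R × C = 6.793 × 0.02944 L/cmH2O = 0.2 s.
Fraction remaining at end-expiration = e^(−Te/τ) = e^(−0.29/0.2) = 0.2346 → 23.46%.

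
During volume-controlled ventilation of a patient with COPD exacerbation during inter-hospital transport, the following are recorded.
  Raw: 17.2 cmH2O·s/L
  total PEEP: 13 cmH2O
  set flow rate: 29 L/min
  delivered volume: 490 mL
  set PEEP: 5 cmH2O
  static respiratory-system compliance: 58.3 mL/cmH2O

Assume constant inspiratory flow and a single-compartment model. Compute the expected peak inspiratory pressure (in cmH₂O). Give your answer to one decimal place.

Flow: 29 L/min ÷ 60 = 0.4833 L/s.
Total PEEP = 13 cmH2O (set 5 + intrinsic 8); this is the baseline alveolar pressure.
Equation of motion (constant flow): PIP = Vt/C + R·V̇ + PEEP.
PIP = 490/58.3 + 17.2×0.4833 + 13 = 8.405 + 8.313 + 13 = 29.718 cmH2O.

29.7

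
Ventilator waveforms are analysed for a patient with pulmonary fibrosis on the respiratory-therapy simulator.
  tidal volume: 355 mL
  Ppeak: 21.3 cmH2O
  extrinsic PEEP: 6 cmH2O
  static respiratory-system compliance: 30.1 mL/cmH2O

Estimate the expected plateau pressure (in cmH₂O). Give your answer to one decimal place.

Pplat = PEEP + Vt / Cstat = 6 + 355 / 30.1 = 6 + 11.794 = 17.794 cmH2O.

17.8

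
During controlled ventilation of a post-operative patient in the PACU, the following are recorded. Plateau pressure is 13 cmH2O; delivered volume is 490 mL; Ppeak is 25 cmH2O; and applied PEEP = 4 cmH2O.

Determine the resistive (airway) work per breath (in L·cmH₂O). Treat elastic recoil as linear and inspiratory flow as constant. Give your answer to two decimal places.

5.88

With constant inspiratory flow the resistive pressure is constant at PIP − Pplat = 25 − 13 = 12.0 cmH2O, so resistive work = 12.0 × 0.490 = 5.88 L·cmH2O.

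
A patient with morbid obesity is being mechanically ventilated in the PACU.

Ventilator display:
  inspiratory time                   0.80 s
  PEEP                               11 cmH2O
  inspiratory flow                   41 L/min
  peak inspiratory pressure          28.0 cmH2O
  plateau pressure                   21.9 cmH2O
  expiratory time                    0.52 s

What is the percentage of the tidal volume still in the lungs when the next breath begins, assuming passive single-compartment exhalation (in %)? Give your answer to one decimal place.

Flow: 41 L/min ÷ 60 = 0.6833 L/s.
Vt = flow × Ti = 0.6833 L/s × 0.80 s × 1000 mL/L = 546.64 mL.
R = (PIP − Pplat)/V̇ = (28.0 − 21.9) / 0.6833 = 6.1/0.6833 = 8.927 cmH2O·s/L.
C = Vt/(Pplat − PEEP) = 546.64 / (21.9 − 11) = 546.64/10.9 = 50.15 mL/cmH2O.
τ = R × C = 8.927 × 0.05015 L/cmH2O = 0.4477 s.
Fraction remaining at end-expiration = e^(−Te/τ) = e^(−0.52/0.4477) = 0.313 → 31.3%.

31.3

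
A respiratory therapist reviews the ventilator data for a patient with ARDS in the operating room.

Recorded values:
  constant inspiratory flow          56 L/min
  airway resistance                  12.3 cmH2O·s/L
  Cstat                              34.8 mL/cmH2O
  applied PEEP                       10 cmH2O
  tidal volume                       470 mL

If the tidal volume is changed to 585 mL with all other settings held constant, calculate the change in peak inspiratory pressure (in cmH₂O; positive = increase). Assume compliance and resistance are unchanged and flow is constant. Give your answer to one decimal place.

PIP = Vt/C + R·V̇ + PEEP (constant-flow equation of motion).
Only the elastic term changes: ΔPIP = ΔVt / C = (585 − 470) / 34.8 = 3.305 cmH2O.

3.3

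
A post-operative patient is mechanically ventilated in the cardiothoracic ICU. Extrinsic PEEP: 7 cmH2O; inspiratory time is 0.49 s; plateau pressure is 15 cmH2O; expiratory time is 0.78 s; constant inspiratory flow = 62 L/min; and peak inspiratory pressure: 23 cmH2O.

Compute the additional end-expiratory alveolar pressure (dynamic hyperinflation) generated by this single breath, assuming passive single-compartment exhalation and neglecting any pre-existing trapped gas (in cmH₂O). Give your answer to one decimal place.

1.6

Flow: 62 L/min ÷ 60 = 1.0333 L/s.
Vt = flow × Ti = 1.0333 L/s × 0.49 s × 1000 mL/L = 506.32 mL.
R = (PIP − Pplat)/V̇ = (23 − 15) / 1.0333 = 8.0/1.0333 = 7.742 cmH2O·s/L.
C = Vt/(Pplat − PEEP) = 506.32 / (15 − 7) = 506.32/8.0 = 63.29 mL/cmH2O.
τ = R × C = 7.742 × 0.06329 L/cmH2O = 0.49 s.
Fraction remaining = e^(−Te/τ) = e^(−0.78/0.49) = 0.2036; trapped volume = 506.32 × 0.2036 = 103.09 mL.
Additional alveolar pressure from trapping ≈ V_trapped / C = 103.09 / 63.29 = 1.629 cmH2O.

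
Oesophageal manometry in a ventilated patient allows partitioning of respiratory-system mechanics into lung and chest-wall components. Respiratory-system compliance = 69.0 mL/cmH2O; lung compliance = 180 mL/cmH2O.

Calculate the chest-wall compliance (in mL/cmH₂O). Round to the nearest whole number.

112

1/Ccw = 1/Crs − 1/CL.
1/Ccw = 1/69.0 − 1/180 = 0.008937.
Ccw = 111.89 mL/cmH2O.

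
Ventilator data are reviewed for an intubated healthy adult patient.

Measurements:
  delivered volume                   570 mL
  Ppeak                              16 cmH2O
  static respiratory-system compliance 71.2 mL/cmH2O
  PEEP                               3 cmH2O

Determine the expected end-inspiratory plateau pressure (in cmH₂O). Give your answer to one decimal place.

Pplat = PEEP + Vt / Cstat = 3 + 570 / 71.2 = 3 + 8.006 = 11.006 cmH2O.

11.0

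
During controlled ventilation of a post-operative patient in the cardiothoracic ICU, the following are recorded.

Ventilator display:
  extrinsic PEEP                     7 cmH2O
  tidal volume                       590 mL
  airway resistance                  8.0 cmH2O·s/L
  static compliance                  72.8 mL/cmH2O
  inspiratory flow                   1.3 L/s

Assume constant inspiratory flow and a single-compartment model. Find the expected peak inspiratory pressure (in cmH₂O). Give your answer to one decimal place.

25.5

Equation of motion (constant flow): PIP = Vt/C + R·V̇ + PEEP.
PIP = 590/72.8 + 8.0×1.3 + 7 = 8.104 + 10.4 + 7 = 25.504 cmH2O.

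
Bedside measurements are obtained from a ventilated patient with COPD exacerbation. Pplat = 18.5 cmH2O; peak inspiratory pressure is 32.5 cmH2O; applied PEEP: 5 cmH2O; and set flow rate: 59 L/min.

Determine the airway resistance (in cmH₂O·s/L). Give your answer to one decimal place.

Flow: 59 L/min ÷ 60 = 0.9833 L/s.
Raw = (PIP − Pplat) / flow = (32.5 − 18.5) / 0.9833 = 14.0 / 0.9833 = 14.238 cmH2O·s/L.

14.2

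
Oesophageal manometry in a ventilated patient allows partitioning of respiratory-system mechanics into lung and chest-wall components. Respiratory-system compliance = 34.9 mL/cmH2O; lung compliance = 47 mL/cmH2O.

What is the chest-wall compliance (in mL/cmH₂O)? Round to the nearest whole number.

136

1/Ccw = 1/Crs − 1/CL.
1/Ccw = 1/34.9 − 1/47 = 0.007377.
Ccw = 135.56 mL/cmH2O.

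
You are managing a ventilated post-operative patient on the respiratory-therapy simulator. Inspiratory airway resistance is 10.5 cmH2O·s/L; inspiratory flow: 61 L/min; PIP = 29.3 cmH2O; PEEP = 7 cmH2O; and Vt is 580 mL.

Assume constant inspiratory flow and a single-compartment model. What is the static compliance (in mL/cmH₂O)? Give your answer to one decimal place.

Flow: 61 L/min ÷ 60 = 1.0167 L/s.
Equation of motion (constant flow): PIP = Vt/C + R·V̇ + PEEP.
Vt/C = PIP − R·V̇ − PEEP = 29.3 − 10.5×1.0167 − 7 = 29.3 − 10.675 − 7 = 11.625 cmH2O.
C = Vt / 11.625 = 580 / 11.625 = 49.892 mL/cmH2O.

49.9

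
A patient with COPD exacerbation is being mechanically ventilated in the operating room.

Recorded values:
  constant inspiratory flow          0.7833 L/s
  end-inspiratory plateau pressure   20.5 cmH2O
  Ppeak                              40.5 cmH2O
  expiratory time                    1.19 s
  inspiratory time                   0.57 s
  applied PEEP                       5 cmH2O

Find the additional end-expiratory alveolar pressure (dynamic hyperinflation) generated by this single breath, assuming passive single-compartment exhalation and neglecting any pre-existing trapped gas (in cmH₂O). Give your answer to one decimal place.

3.1

Vt = flow × Ti = 0.7833 L/s × 0.57 s × 1000 mL/L = 446.48 mL.
R = (PIP − Pplat)/V̇ = (40.5 − 20.5) / 0.7833 = 20.0/0.7833 = 25.533 cmH2O·s/L.
C = Vt/(Pplat − PEEP) = 446.48 / (20.5 − 5) = 446.48/15.5 = 28.805 mL/cmH2O.
τ = R × C = 25.533 × 0.02881 L/cmH2O = 0.7356 s.
Fraction remaining = e^(−Te/τ) = e^(−1.19/0.7356) = 0.1983; trapped volume = 446.48 × 0.1983 = 88.537 mL.
Additional alveolar pressure from trapping ≈ V_trapped / C = 88.537 / 28.805 = 3.074 cmH2O.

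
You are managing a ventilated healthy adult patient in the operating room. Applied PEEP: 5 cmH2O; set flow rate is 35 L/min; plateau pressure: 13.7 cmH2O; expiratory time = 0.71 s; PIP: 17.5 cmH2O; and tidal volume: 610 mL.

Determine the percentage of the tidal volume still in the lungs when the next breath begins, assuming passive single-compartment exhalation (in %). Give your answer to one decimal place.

21.1

Flow: 35 L/min ÷ 60 = 0.5833 L/s.
R = (PIP − Pplat)/V̇ = (17.5 − 13.7) / 0.5833 = 3.8/0.5833 = 6.515 cmH2O·s/L.
C = Vt/(Pplat − PEEP) = 610.0 / (13.7 − 5) = 610.0/8.7 = 70.115 mL/cmH2O.
τ = R × C = 6.515 × 0.07012 L/cmH2O = 0.4568 s.
Fraction remaining at end-expiration = e^(−Te/τ) = e^(−0.71/0.4568) = 0.2113 → 21.13%.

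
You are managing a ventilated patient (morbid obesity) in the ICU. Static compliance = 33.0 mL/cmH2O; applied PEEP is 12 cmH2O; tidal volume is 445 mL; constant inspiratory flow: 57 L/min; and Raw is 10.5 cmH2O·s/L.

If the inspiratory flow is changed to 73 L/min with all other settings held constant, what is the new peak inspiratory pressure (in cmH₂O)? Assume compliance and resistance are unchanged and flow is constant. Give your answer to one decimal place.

Flow: 57 L/min ÷ 60 = 0.95 L/s.
New flow: 73 L/min ÷ 60 = 1.2167 L/s.
PIP = Vt/C + R·V̇ + PEEP (constant-flow equation of motion).
Only the resistive term changes: ΔPIP = R × ΔV̇ = 10.5 × (1.2167 − 0.95) = 10.5 × 0.2667 = 2.8 cmH2O.
Original PIP = 445/33.0 + 10.5×0.95 + 12 = 35.46 cmH2O; new PIP = 35.46 + (2.8) = 38.26 cmH2O.

38.3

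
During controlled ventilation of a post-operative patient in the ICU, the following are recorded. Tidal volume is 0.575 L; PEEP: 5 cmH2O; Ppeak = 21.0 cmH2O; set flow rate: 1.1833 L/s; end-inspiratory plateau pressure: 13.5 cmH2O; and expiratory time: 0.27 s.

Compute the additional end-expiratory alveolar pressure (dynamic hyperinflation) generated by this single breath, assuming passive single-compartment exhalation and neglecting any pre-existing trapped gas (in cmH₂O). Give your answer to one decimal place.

R = (PIP − Pplat)/V̇ = (21.0 − 13.5) / 1.1833 = 7.5/1.1833 = 6.338 cmH2O·s/L.
C = Vt/(Pplat − PEEP) = 575.0 / (13.5 − 5) = 575.0/8.5 = 67.647 mL/cmH2O.
τ = R × C = 6.338 × 0.06765 L/cmH2O = 0.4288 s.
Fraction remaining = e^(−Te/τ) = e^(−0.27/0.4288) = 0.5328; trapped volume = 575.0 × 0.5328 = 306.36 mL.
Additional alveolar pressure from trapping ≈ V_trapped / C = 306.36 / 67.647 = 4.529 cmH2O.

4.5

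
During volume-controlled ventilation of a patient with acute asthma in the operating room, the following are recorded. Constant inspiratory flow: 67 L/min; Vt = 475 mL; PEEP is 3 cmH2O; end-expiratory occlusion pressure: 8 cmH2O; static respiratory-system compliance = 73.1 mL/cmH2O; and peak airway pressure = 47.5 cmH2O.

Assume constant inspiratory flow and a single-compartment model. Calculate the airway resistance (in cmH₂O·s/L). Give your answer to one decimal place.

29.6

Flow: 67 L/min ÷ 60 = 1.1167 L/s.
Total PEEP = 8 cmH2O (set 3 + intrinsic 5); this is the baseline alveolar pressure.
Equation of motion (constant flow): PIP = Vt/C + R·V̇ + PEEP.
R·V̇ = PIP − Vt/C − PEEP = 47.5 − 475/73.1 − 8 = 47.5 − 6.498 − 8 = 33.002 cmH2O.
R = 33.002 / 1.1167 = 29.553 cmH2O·s/L.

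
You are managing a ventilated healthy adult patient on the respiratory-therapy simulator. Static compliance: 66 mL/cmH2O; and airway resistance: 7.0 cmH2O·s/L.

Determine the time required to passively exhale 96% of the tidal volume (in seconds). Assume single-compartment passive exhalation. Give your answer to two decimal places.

τ = R × C = 7.0 × 66 mL/cmH2O = 7.0 × 0.066 L/cmH2O = 0.462 s.
Exhaled fraction f = 1 − e^(−t/τ) → t = −τ·ln(1 − f) = −0.462·ln(0.04) = 1.487 s.

1.49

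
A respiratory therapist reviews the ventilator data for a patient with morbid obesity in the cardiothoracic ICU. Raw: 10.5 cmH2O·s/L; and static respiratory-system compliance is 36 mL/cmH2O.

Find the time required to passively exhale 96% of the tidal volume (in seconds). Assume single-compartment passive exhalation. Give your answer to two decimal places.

1.22

τ = R × C = 10.5 × 36 mL/cmH2O = 10.5 × 0.036 L/cmH2O = 0.378 s.
Exhaled fraction f = 1 − e^(−t/τ) → t = −τ·ln(1 − f) = −0.378·ln(0.04) = 1.217 s.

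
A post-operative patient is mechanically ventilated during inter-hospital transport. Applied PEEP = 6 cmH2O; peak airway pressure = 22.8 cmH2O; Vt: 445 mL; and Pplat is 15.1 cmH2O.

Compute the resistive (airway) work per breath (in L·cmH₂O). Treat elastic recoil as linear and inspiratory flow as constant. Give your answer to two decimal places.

With constant inspiratory flow the resistive pressure is constant at PIP − Pplat = 22.8 − 15.1 = 7.7 cmH2O, so resistive work = 7.7 × 0.445 = 3.427 L·cmH2O.

3.43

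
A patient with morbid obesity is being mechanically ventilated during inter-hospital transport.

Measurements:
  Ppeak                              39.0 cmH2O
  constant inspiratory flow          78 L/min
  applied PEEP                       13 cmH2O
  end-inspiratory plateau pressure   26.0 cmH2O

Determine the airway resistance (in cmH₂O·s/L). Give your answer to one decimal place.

10.0

Flow: 78 L/min ÷ 60 = 1.3 L/s.
Raw = (PIP − Pplat) / flow = (39.0 − 26.0) / 1.3 = 13.0 / 1.3 = 10.0 cmH2O·s/L.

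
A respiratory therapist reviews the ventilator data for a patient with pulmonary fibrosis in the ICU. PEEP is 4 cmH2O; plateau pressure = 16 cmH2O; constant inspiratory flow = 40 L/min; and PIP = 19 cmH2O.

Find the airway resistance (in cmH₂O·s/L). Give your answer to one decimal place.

4.5

Flow: 40 L/min ÷ 60 = 0.6667 L/s.
Raw = (PIP − Pplat) / flow = (19 − 16) / 0.6667 = 3.0 / 0.6667 = 4.5 cmH2O·s/L.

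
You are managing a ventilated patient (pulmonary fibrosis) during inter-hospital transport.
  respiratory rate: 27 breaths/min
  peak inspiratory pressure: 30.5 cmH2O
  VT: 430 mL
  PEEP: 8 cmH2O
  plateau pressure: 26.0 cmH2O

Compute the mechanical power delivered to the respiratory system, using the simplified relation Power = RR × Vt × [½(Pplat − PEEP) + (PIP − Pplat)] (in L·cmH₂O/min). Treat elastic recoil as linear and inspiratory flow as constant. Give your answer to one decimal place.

Per-breath work = Vt × [½(Pplat−PEEP) + (PIP−Pplat)] = 0.430 × [0.5×18.0 + 4.5] = 0.430 × 13.5 = 5.805 L·cmH2O.
Power = 27 × 5.805 = 156.74 L·cmH2O/min.

156.7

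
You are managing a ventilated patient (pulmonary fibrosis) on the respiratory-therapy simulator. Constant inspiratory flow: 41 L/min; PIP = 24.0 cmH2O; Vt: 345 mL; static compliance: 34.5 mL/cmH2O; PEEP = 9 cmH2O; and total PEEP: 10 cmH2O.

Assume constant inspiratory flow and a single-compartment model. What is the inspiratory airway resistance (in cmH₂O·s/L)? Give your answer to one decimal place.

5.9

Flow: 41 L/min ÷ 60 = 0.6833 L/s.
Total PEEP = 10 cmH2O (set 9 + intrinsic 1); this is the baseline alveolar pressure.
Equation of motion (constant flow): PIP = Vt/C + R·V̇ + PEEP.
R·V̇ = PIP − Vt/C − PEEP = 24.0 − 345/34.5 − 10 = 24.0 − 10.0 − 10 = 4.0 cmH2O.
R = 4.0 / 0.6833 = 5.854 cmH2O·s/L.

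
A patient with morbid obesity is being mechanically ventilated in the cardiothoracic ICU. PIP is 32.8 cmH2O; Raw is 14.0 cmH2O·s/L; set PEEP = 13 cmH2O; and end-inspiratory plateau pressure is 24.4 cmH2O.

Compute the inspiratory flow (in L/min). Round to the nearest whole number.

36

flow = (PIP − Pplat) / Raw = (32.8 − 24.4) / 14.0 = 0.6 L/s × 60 = 36.0 L/min.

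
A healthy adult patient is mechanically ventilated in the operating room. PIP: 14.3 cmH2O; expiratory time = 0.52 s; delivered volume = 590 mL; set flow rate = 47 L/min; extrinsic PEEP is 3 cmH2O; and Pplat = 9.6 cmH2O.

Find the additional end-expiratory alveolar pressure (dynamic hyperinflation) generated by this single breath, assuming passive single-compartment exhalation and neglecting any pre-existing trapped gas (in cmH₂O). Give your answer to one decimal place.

2.5

Flow: 47 L/min ÷ 60 = 0.7833 L/s.
R = (PIP − Pplat)/V̇ = (14.3 − 9.6) / 0.7833 = 4.7/0.7833 = 6.0 cmH2O·s/L.
C = Vt/(Pplat − PEEP) = 590.0 / (9.6 − 3) = 590.0/6.6 = 89.394 mL/cmH2O.
τ = R × C = 6.0 × 0.08939 L/cmH2O = 0.5363 s.
Fraction remaining = e^(−Te/τ) = e^(−0.52/0.5363) = 0.3792; trapped volume = 590.0 × 0.3792 = 223.73 mL.
Additional alveolar pressure from trapping ≈ V_trapped / C = 223.73 / 89.394 = 2.503 cmH2O.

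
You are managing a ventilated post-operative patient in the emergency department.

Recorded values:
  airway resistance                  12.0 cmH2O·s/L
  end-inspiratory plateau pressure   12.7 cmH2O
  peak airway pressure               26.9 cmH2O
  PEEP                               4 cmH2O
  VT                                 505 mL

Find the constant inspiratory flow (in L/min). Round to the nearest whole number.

flow = (PIP − Pplat) / Raw = (26.9 − 12.7) / 12.0 = 1.183 L/s × 60 = 70.98 L/min.

71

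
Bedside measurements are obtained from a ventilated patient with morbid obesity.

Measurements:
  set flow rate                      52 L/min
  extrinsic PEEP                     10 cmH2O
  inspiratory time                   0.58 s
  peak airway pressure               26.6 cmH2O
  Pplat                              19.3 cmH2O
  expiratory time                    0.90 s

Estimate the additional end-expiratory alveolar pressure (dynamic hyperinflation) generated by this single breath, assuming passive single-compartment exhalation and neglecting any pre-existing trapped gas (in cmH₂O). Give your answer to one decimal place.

1.3

Flow: 52 L/min ÷ 60 = 0.8667 L/s.
Vt = flow × Ti = 0.8667 L/s × 0.58 s × 1000 mL/L = 502.69 mL.
R = (PIP − Pplat)/V̇ = (26.6 − 19.3) / 0.8667 = 7.3/0.8667 = 8.423 cmH2O·s/L.
C = Vt/(Pplat − PEEP) = 502.69 / (19.3 − 10) = 502.69/9.3 = 54.053 mL/cmH2O.
τ = R × C = 8.423 × 0.05405 L/cmH2O = 0.4553 s.
Fraction remaining = e^(−Te/τ) = e^(−0.90/0.4553) = 0.1385; trapped volume = 502.69 × 0.1385 = 69.623 mL.
Additional alveolar pressure from trapping ≈ V_trapped / C = 69.623 / 54.053 = 1.288 cmH2O.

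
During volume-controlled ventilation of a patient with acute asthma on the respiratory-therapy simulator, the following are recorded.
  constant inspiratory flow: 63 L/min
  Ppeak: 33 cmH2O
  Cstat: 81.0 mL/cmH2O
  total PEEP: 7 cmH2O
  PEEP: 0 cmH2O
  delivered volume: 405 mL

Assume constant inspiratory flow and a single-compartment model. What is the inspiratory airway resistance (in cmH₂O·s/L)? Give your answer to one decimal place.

Flow: 63 L/min ÷ 60 = 1.05 L/s.
Total PEEP = 7 cmH2O (set 0 + intrinsic 7); this is the baseline alveolar pressure.
Equation of motion (constant flow): PIP = Vt/C + R·V̇ + PEEP.
R·V̇ = PIP − Vt/C − PEEP = 33 − 405/81.0 − 7 = 33 − 5.0 − 7 = 21.0 cmH2O.
R = 21.0 / 1.05 = 20.0 cmH2O·s/L.

20.0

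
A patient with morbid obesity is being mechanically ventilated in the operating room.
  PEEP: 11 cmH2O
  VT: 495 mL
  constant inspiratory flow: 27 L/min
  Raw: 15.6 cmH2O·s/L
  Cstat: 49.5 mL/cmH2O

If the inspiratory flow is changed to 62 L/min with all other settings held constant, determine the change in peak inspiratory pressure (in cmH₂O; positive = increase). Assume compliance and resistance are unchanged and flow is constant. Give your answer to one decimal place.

Flow: 27 L/min ÷ 60 = 0.45 L/s.
New flow: 62 L/min ÷ 60 = 1.0333 L/s.
PIP = Vt/C + R·V̇ + PEEP (constant-flow equation of motion).
Only the resistive term changes: ΔPIP = R × ΔV̇ = 15.6 × (1.0333 − 0.45) = 15.6 × 0.5833 = 9.099 cmH2O.

9.1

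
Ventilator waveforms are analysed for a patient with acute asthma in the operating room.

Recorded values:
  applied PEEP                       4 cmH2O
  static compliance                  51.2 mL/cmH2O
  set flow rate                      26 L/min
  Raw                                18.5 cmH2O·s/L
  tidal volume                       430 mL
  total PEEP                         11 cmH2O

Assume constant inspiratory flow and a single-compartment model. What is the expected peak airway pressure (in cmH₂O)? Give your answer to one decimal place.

27.4

Flow: 26 L/min ÷ 60 = 0.4333 L/s.
Total PEEP = 11 cmH2O (set 4 + intrinsic 7); this is the baseline alveolar pressure.
Equation of motion (constant flow): PIP = Vt/C + R·V̇ + PEEP.
PIP = 430/51.2 + 18.5×0.4333 + 11 = 8.398 + 8.016 + 11 = 27.414 cmH2O.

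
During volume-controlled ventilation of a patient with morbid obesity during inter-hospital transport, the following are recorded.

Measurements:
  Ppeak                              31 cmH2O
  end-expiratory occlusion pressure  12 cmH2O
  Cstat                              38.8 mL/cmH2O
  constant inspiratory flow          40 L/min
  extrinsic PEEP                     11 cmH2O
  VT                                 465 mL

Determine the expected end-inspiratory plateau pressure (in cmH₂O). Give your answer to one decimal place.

24.0

End-expiratory occlusion gives total PEEP = 12 cmH2O (intrinsic PEEP = 12 − 11 = 1). Use total PEEP for the elastic gradient.
Pplat = PEEPtotal + Vt / Cstat = 12 + 465 / 38.8 = 12 + 11.985 = 23.985 cmH2O.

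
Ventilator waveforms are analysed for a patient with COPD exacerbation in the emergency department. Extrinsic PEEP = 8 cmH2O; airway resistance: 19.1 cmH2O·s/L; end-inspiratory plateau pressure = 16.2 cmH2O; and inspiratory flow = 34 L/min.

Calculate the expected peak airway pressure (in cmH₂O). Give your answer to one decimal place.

Flow: 34 L/min ÷ 60 = 0.5667 L/s.
PIP = Pplat + Raw × flow = 16.2 + 19.1 × 0.5667 = 16.2 + 10.824 = 27.024 cmH2O.

27.0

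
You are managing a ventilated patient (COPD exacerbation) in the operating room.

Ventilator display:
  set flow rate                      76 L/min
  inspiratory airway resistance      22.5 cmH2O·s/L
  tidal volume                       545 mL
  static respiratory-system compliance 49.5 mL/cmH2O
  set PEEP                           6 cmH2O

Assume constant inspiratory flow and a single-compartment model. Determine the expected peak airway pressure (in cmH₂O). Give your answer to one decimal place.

45.5

Flow: 76 L/min ÷ 60 = 1.2667 L/s.
Equation of motion (constant flow): PIP = Vt/C + R·V̇ + PEEP.
PIP = 545/49.5 + 22.5×1.2667 + 6 = 11.01 + 28.501 + 6 = 45.511 cmH2O.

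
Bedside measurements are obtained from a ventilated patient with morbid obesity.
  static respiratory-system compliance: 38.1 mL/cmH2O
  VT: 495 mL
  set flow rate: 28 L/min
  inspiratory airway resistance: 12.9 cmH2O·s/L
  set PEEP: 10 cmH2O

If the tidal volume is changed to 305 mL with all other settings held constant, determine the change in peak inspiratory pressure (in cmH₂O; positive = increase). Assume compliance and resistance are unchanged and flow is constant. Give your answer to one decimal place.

-5.0

PIP = Vt/C + R·V̇ + PEEP (constant-flow equation of motion).
Only the elastic term changes: ΔPIP = ΔVt / C = (305 − 495) / 38.1 = -4.987 cmH2O.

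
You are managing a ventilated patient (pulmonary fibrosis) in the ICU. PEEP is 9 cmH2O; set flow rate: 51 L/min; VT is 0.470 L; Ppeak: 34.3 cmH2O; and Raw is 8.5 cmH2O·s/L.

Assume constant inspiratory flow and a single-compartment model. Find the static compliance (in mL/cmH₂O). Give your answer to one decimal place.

Flow: 51 L/min ÷ 60 = 0.85 L/s.
Equation of motion (constant flow): PIP = Vt/C + R·V̇ + PEEP.
Vt/C = PIP − R·V̇ − PEEP = 34.3 − 8.5×0.85 − 9 = 34.3 − 7.225 − 9 = 18.075 cmH2O.
C = Vt / 18.075 = 470 / 18.075 = 26.003 mL/cmH2O.

26.0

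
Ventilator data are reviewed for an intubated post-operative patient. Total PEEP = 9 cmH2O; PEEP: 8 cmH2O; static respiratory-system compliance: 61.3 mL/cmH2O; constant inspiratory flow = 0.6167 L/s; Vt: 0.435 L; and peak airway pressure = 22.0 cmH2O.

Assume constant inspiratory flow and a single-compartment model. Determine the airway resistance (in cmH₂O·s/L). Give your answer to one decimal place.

9.6

Total PEEP = 9 cmH2O (set 8 + intrinsic 1); this is the baseline alveolar pressure.
Equation of motion (constant flow): PIP = Vt/C + R·V̇ + PEEP.
R·V̇ = PIP − Vt/C − PEEP = 22.0 − 435/61.3 − 9 = 22.0 − 7.096 − 9 = 5.904 cmH2O.
R = 5.904 / 0.6167 = 9.574 cmH2O·s/L.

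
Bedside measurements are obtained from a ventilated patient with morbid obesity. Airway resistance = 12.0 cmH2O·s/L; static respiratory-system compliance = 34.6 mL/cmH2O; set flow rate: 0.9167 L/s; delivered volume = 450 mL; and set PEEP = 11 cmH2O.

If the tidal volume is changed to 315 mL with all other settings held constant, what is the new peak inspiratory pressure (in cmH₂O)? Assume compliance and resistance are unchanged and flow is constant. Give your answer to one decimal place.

PIP = Vt/C + R·V̇ + PEEP (constant-flow equation of motion).
Only the elastic term changes: ΔPIP = ΔVt / C = (315 − 450) / 34.6 = -3.902 cmH2O.
Original PIP = 450/34.6 + 12.0×0.9167 + 11 = 35.006 cmH2O; new PIP = 35.006 + (-3.902) = 31.104 cmH2O.

31.1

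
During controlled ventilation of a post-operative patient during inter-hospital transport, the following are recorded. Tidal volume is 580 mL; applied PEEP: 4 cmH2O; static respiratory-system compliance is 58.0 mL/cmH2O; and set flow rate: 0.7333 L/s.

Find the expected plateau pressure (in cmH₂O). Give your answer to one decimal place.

Pplat = PEEP + Vt / Cstat = 4 + 580 / 58.0 = 4 + 10.0 = 14.0 cmH2O.

14.0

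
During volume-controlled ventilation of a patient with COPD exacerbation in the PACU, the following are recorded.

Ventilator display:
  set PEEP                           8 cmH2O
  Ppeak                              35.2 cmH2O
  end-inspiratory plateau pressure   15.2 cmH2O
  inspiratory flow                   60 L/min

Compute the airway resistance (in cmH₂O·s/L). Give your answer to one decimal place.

20.0

Flow: 60 L/min ÷ 60 = 1 L/s.
Raw = (PIP − Pplat) / flow = (35.2 − 15.2) / 1 = 20.0 / 1 = 20.0 cmH2O·s/L.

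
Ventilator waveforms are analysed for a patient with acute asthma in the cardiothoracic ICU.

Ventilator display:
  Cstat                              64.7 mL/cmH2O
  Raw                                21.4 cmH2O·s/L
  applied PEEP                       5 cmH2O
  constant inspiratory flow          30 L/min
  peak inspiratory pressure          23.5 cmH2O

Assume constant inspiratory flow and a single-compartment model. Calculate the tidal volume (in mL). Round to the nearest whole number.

Flow: 30 L/min ÷ 60 = 0.5 L/s.
Equation of motion (constant flow): PIP = Vt/C + R·V̇ + PEEP.
Vt/C = PIP − R·V̇ − PEEP = 23.5 − 10.7 − 5 = 7.8 cmH2O.
Vt = C × 7.8 = 64.7 × 7.8 = 504.66 mL.

505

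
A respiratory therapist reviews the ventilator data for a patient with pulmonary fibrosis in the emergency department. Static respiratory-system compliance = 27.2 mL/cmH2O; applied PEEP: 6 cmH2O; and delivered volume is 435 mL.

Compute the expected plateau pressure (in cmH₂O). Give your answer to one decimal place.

22.0

Pplat = PEEP + Vt / Cstat = 6 + 435 / 27.2 = 6 + 15.993 = 21.993 cmH2O.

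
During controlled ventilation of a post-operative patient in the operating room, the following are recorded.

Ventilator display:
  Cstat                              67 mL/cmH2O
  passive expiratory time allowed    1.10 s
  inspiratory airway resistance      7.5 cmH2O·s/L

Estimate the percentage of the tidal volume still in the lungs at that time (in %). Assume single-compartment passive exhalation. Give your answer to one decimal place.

τ = R × C = 7.5 × 67 mL/cmH2O = 7.5 × 0.067 L/cmH2O = 0.5025 s.
Passive exhalation: V(t)/V₀ = e^(−t/τ) = e^(−1.10/0.5025) = 0.112.
Fraction remaining = 0.112 → 11.2%.

11.2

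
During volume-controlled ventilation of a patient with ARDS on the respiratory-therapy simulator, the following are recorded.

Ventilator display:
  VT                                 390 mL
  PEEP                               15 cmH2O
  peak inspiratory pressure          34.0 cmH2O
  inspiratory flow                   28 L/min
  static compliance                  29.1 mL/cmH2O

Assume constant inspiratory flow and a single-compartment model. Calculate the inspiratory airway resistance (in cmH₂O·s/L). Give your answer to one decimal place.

12.0

Flow: 28 L/min ÷ 60 = 0.4667 L/s.
Equation of motion (constant flow): PIP = Vt/C + R·V̇ + PEEP.
R·V̇ = PIP − Vt/C − PEEP = 34.0 − 390/29.1 − 15 = 34.0 − 13.402 − 15 = 5.598 cmH2O.
R = 5.598 / 0.4667 = 11.995 cmH2O·s/L.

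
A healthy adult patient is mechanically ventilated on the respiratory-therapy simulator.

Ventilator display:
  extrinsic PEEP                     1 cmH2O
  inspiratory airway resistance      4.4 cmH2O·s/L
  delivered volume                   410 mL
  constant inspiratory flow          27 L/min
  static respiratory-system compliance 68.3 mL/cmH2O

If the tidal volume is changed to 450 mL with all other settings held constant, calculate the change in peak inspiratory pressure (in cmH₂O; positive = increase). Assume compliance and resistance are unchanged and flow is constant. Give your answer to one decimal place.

PIP = Vt/C + R·V̇ + PEEP (constant-flow equation of motion).
Only the elastic term changes: ΔPIP = ΔVt / C = (450 − 410) / 68.3 = 0.5857 cmH2O.

0.6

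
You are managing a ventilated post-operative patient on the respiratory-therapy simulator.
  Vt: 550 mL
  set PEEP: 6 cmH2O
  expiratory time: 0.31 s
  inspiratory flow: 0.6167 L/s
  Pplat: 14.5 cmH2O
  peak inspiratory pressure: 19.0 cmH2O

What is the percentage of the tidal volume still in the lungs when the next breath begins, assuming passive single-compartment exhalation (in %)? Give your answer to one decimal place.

51.9

R = (PIP − Pplat)/V̇ = (19.0 − 14.5) / 0.6167 = 4.5/0.6167 = 7.297 cmH2O·s/L.
C = Vt/(Pplat − PEEP) = 550.0 / (14.5 − 6) = 550.0/8.5 = 64.706 mL/cmH2O.
τ = R × C = 7.297 × 0.06471 L/cmH2O = 0.4722 s.
Fraction remaining at end-expiration = e^(−Te/τ) = e^(−0.31/0.4722) = 0.5187 → 51.87%.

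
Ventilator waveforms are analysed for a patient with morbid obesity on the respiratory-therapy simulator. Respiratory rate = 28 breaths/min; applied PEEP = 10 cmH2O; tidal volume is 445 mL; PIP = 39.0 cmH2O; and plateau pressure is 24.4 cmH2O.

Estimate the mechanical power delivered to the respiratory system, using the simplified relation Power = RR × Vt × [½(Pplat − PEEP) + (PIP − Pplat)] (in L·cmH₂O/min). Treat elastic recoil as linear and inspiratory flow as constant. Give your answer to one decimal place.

271.6

Per-breath work = Vt × [½(Pplat−PEEP) + (PIP−Pplat)] = 0.445 × [0.5×14.4 + 14.6] = 0.445 × 21.8 = 9.701 L·cmH2O.
Power = 28 × 9.701 = 271.63 L·cmH2O/min.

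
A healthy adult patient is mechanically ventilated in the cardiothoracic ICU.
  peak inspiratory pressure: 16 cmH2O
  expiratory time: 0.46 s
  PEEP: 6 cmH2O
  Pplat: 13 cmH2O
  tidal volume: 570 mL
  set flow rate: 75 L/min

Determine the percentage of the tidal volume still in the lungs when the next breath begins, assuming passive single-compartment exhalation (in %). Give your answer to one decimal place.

9.5

Flow: 75 L/min ÷ 60 = 1.25 L/s.
R = (PIP − Pplat)/V̇ = (16 − 13) / 1.25 = 3.0/1.25 = 2.4 cmH2O·s/L.
C = Vt/(Pplat − PEEP) = 570.0 / (13 − 6) = 570.0/7.0 = 81.429 mL/cmH2O.
τ = R × C = 2.4 × 0.08143 L/cmH2O = 0.1954 s.
Fraction remaining at end-expiration = e^(−Te/τ) = e^(−0.46/0.1954) = 0.09497 → 9.497%.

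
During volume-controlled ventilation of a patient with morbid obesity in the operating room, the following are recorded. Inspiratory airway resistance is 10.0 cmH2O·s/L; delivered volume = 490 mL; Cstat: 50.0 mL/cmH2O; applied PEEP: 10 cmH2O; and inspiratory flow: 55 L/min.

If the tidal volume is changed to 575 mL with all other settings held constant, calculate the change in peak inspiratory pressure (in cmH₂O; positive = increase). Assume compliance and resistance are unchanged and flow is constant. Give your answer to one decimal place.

1.7

PIP = Vt/C + R·V̇ + PEEP (constant-flow equation of motion).
Only the elastic term changes: ΔPIP = ΔVt / C = (575 − 490) / 50.0 = 1.7 cmH2O.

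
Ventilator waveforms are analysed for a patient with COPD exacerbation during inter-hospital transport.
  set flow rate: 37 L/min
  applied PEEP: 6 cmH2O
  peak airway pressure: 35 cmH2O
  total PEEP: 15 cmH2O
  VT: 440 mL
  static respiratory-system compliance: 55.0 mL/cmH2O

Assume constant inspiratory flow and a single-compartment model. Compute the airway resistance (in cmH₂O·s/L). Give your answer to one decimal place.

Flow: 37 L/min ÷ 60 = 0.6167 L/s.
Total PEEP = 15 cmH2O (set 6 + intrinsic 9); this is the baseline alveolar pressure.
Equation of motion (constant flow): PIP = Vt/C + R·V̇ + PEEP.
R·V̇ = PIP − Vt/C − PEEP = 35 − 440/55.0 − 15 = 35 − 8.0 − 15 = 12.0 cmH2O.
R = 12.0 / 0.6167 = 19.458 cmH2O·s/L.

19.5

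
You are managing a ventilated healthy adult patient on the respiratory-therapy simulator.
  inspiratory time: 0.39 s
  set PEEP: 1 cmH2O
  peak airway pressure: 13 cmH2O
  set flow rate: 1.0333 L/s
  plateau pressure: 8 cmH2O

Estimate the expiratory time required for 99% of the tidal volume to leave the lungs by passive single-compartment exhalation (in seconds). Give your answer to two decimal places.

Vt = flow × Ti = 1.0333 L/s × 0.39 s × 1000 mL/L = 402.99 mL.
R = (PIP − Pplat)/V̇ = (13 − 8) / 1.0333 = 5.0/1.0333 = 4.839 cmH2O·s/L.
C = Vt/(Pplat − PEEP) = 402.99 / (8 − 1) = 402.99/7.0 = 57.57 mL/cmH2O.
τ = R × C = 4.839 × 0.05757 L/cmH2O = 0.2786 s.
t = −τ·ln(1 − 0.99) = −0.2786·ln(0.01) = 1.283 s.

1.28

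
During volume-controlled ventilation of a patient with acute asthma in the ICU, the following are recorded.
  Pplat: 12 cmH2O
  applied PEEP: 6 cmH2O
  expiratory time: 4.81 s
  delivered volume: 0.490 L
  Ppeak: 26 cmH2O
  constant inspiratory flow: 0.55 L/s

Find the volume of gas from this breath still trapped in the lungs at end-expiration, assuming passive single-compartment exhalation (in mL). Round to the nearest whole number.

48

R = (PIP − Pplat)/V̇ = (26 − 12) / 0.55 = 14.0/0.55 = 25.455 cmH2O·s/L.
C = Vt/(Pplat − PEEP) = 490.0 / (12 − 6) = 490.0/6.0 = 81.667 mL/cmH2O.
τ = R × C = 25.455 × 0.08167 L/cmH2O = 2.079 s.
Fraction remaining = e^(−Te/τ) = e^(−4.81/2.079) = 0.0989.
Trapped volume = 490.0 × 0.0989 = 48.461 mL.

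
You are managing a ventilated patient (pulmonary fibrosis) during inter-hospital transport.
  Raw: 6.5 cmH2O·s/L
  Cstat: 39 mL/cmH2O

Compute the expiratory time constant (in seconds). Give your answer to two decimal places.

0.25

τ = R × C = 6.5 × 39 mL/cmH2O = 6.5 × 0.039 L/cmH2O = 0.2535 s.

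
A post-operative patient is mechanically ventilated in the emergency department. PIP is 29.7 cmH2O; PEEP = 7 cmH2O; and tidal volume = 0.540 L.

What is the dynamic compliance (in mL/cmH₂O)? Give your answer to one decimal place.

23.8

Dynamic compliance = Vt / (PIP − PEEP) = 540 / (29.7 − 7) = 540 / 22.7 = 23.789 mL/cmH2O.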